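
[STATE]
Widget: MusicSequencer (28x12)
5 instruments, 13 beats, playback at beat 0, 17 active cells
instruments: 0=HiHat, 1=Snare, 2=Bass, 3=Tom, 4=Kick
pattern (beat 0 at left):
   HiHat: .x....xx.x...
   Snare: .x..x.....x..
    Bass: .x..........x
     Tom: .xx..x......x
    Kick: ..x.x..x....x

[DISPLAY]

      ▼123456789012         
 HiHat·█····██·█···         
 Snare·█··█·····█··         
  Bass·█··········█         
   Tom·██··█······█         
  Kick··█·█··█····█         
                            
                            
                            
                            
                            
                            


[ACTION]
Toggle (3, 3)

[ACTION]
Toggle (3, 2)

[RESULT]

      ▼123456789012         
 HiHat·█····██·█···         
 Snare·█··█·····█··         
  Bass·█··········█         
   Tom·█·█·█······█         
  Kick··█·█··█····█         
                            
                            
                            
                            
                            
                            


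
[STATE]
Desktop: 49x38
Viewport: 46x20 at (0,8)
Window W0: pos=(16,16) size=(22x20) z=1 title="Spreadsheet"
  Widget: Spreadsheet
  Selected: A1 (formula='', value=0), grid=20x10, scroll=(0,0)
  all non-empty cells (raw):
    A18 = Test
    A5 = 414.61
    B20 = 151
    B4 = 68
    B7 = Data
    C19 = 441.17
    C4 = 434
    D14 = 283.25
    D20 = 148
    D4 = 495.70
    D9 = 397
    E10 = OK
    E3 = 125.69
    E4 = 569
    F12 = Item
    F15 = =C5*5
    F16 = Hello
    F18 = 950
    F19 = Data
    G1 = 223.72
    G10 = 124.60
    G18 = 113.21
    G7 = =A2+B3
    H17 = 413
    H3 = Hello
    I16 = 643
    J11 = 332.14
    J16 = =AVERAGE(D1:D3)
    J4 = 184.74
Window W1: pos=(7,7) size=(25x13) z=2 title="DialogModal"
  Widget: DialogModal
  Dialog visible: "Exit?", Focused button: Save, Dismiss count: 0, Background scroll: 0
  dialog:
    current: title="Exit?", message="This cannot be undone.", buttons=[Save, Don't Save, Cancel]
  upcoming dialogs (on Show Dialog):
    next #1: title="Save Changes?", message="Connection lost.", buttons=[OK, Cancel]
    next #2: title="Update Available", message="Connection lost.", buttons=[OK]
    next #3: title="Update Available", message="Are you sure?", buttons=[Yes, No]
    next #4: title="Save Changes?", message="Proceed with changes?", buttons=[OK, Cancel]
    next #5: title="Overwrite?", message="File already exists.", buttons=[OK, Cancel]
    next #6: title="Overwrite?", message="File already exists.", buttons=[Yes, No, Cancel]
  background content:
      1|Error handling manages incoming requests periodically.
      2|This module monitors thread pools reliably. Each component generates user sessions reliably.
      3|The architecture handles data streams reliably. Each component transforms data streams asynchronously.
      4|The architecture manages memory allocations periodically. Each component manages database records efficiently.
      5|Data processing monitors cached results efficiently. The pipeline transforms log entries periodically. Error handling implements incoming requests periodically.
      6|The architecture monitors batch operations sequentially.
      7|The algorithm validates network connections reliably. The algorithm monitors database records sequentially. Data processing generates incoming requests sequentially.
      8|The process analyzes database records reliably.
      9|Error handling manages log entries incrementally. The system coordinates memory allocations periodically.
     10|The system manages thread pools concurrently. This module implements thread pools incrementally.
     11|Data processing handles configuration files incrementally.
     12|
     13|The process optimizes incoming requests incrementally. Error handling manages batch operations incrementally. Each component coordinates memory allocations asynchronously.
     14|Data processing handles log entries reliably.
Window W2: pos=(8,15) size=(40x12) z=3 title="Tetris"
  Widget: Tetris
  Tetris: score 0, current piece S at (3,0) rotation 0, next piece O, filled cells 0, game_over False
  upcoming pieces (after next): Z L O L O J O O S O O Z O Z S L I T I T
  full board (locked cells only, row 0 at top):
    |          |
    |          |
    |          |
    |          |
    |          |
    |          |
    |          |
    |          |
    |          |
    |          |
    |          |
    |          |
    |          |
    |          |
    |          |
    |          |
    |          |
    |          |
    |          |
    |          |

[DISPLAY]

       ┃ DialogModal           ┃              
       ┠───────────────────────┨              
       ┃Error handling manages ┃              
       ┃This module monitors th┃              
       ┃Th┌─────────────────┐le┃              
       ┃Th│      Exit?      │ge┃              
       ┃Da│This cannot be un│or┃              
       ┃┏━━━━━━━━━━━━━━━━━━━━━━━━━━━━━━━━━━━━━
       ┃┃ Tetris                              
       ┃┠─────────────────────────────────────
       ┃┃          │Next:                     
       ┗┃          │▓▓                        
        ┃          │▓▓                        
        ┃          │                          
        ┃          │                          
        ┃          │                          
        ┃          │Score:                    
        ┃          │0                         
        ┗━━━━━━━━━━━━━━━━━━━━━━━━━━━━━━━━━━━━━
                ┃  6        0       0┃        


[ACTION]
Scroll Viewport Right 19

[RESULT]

    ┃ DialogModal           ┃                 
    ┠───────────────────────┨                 
    ┃Error handling manages ┃                 
    ┃This module monitors th┃                 
    ┃Th┌─────────────────┐le┃                 
    ┃Th│      Exit?      │ge┃                 
    ┃Da│This cannot be un│or┃                 
    ┃┏━━━━━━━━━━━━━━━━━━━━━━━━━━━━━━━━━━━━━━┓ 
    ┃┃ Tetris                               ┃ 
    ┃┠──────────────────────────────────────┨ 
    ┃┃          │Next:                      ┃ 
    ┗┃          │▓▓                         ┃ 
     ┃          │▓▓                         ┃ 
     ┃          │                           ┃ 
     ┃          │                           ┃ 
     ┃          │                           ┃ 
     ┃          │Score:                     ┃ 
     ┃          │0                          ┃ 
     ┗━━━━━━━━━━━━━━━━━━━━━━━━━━━━━━━━━━━━━━┛ 
             ┃  6        0       0┃           


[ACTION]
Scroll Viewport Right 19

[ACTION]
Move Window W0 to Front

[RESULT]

    ┃ DialogModal           ┃                 
    ┠───────────────────────┨                 
    ┃Error handling manages ┃                 
    ┃This module monitors th┃                 
    ┃Th┌─────────────────┐le┃                 
    ┃Th│      Exit?      │ge┃                 
    ┃Da│This cannot be un│or┃                 
    ┃┏━━━━━━━━━━━━━━━━━━━━━━━━━━━━━━━━━━━━━━┓ 
    ┃┃ Tetris┏━━━━━━━━━━━━━━━━━━━━┓         ┃ 
    ┃┠───────┃ Spreadsheet        ┃─────────┨ 
    ┃┃       ┠────────────────────┨         ┃ 
    ┗┃       ┃A1:                 ┃         ┃ 
     ┃       ┃       A       B    ┃         ┃ 
     ┃       ┃--------------------┃         ┃ 
     ┃       ┃  1      [0]       0┃         ┃ 
     ┃       ┃  2        0       0┃         ┃ 
     ┃       ┃  3        0       0┃         ┃ 
     ┃       ┃  4        0      68┃         ┃ 
     ┗━━━━━━━┃  5   414.61       0┃━━━━━━━━━┛ 
             ┃  6        0       0┃           


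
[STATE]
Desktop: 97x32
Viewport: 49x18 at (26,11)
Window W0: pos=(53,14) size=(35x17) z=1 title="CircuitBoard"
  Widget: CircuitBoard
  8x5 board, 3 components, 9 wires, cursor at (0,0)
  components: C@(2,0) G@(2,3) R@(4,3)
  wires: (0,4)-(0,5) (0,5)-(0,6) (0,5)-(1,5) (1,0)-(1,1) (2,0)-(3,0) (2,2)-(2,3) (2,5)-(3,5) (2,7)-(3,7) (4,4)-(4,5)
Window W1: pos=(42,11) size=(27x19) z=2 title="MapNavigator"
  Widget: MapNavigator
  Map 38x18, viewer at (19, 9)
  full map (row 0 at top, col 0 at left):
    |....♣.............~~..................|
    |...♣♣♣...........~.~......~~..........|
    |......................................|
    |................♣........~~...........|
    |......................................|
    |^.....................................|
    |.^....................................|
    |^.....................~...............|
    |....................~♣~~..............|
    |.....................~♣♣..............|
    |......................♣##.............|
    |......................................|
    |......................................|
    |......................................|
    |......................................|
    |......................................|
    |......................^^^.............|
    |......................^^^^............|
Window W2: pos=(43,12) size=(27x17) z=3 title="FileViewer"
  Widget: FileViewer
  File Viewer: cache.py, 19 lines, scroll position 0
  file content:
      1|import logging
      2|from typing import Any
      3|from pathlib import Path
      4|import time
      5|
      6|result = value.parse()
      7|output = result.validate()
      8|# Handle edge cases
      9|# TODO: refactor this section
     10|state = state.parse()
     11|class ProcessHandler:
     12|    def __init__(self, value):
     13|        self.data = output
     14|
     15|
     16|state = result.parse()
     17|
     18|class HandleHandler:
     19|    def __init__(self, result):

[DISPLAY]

                ┏━━━━━━━━━━━━━━━━━━━━━━━━━┓      
                ┃┏━━━━━━━━━━━━━━━━━━━━━━━━━┓     
                ┠┃ FileViewer              ┃     
                ┃┠─────────────────────────┨━━━━━
                ┃┃import logging          ▲┃     
                ┃┃from typing import Any  █┃─────
                ┃┃from pathlib import Path░┃ 7   
                ┃┃import time             ░┃    ·
                ┃┃                        ░┃     
                ┃┃result = value.parse()  ░┃     
                ┃┃output = result.validate░┃     
                ┃┃# Handle edge cases     ░┃G    
                ┃┃# TODO: refactor this se░┃     
                ┃┃state = state.parse()   ░┃     
                ┃┃class ProcessHandler:   ░┃     
                ┃┃    def __init__(self, v░┃R   ·
                ┃┃        self.data = outp▼┃     
                ┃┗━━━━━━━━━━━━━━━━━━━━━━━━━┛     


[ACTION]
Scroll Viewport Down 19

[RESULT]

                ┃┠─────────────────────────┨━━━━━
                ┃┃import logging          ▲┃     
                ┃┃from typing import Any  █┃─────
                ┃┃from pathlib import Path░┃ 7   
                ┃┃import time             ░┃    ·
                ┃┃                        ░┃     
                ┃┃result = value.parse()  ░┃     
                ┃┃output = result.validate░┃     
                ┃┃# Handle edge cases     ░┃G    
                ┃┃# TODO: refactor this se░┃     
                ┃┃state = state.parse()   ░┃     
                ┃┃class ProcessHandler:   ░┃     
                ┃┃    def __init__(self, v░┃R   ·
                ┃┃        self.data = outp▼┃     
                ┃┗━━━━━━━━━━━━━━━━━━━━━━━━━┛     
                ┗━━━━━━━━━━━━━━━━━━━━━━━━━┛      
                           ┗━━━━━━━━━━━━━━━━━━━━━
                                                 


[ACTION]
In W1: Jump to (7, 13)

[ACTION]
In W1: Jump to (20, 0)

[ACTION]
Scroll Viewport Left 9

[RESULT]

                         ┃┠──────────────────────
                         ┃┃import logging        
                         ┃┃from typing import Any
                         ┃┃from pathlib import Pa
                         ┃┃import time           
                         ┃┃                      
                         ┃┃result = value.parse()
                         ┃┃output = result.valida
                         ┃┃# Handle edge cases   
                         ┃┃# TODO: refactor this 
                         ┃┃state = state.parse() 
                         ┃┃class ProcessHandler: 
                         ┃┃    def __init__(self,
                         ┃┃        self.data = ou
                         ┃┗━━━━━━━━━━━━━━━━━━━━━━
                         ┗━━━━━━━━━━━━━━━━━━━━━━━
                                    ┗━━━━━━━━━━━━
                                                 


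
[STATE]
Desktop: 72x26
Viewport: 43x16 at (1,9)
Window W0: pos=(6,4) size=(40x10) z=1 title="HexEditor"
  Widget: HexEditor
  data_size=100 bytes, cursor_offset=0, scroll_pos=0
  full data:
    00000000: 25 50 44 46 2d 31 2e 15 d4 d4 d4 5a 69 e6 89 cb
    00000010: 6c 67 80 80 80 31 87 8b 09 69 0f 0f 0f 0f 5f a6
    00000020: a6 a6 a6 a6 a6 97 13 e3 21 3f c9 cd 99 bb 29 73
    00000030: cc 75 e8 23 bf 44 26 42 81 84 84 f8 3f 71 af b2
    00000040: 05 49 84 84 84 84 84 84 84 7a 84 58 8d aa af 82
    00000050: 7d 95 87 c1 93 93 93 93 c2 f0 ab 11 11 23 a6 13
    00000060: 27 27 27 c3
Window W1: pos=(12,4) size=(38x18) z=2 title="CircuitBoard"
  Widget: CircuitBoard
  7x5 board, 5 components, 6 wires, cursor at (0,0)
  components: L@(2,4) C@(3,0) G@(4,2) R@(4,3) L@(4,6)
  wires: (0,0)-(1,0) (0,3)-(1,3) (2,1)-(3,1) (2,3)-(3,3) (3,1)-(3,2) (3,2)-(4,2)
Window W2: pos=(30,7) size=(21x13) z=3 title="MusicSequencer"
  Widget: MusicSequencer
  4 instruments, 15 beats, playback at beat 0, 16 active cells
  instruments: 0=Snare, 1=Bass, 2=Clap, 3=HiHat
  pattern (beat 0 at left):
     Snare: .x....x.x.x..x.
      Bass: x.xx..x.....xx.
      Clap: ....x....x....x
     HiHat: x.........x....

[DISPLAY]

     ┃00000┃    │           │┠─────────────
     ┃00000┃1   ·           ·┃      ▼123456
     ┃00000┃                 ┃ Snare·█····█
     ┃00000┃2       ·       ·┃  Bass█·██··█
     ┗━━━━━┃        │       │┃  Clap····█··
           ┃3   C   · ─ ·   ·┃ HiHat█······
           ┃            │    ┃             
           ┃4           G   R┃             
           ┃Cursor: (0,0)    ┃             
           ┃                 ┃             
           ┃                 ┗━━━━━━━━━━━━━
           ┃                               
           ┗━━━━━━━━━━━━━━━━━━━━━━━━━━━━━━━
                                           
                                           
                                           


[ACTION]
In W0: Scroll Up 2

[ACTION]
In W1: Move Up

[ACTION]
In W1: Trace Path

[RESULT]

     ┃00000┃    │           │┠─────────────
     ┃00000┃1   ·           ·┃      ▼123456
     ┃00000┃                 ┃ Snare·█····█
     ┃00000┃2       ·       ·┃  Bass█·██··█
     ┗━━━━━┃        │       │┃  Clap····█··
           ┃3   C   · ─ ·   ·┃ HiHat█······
           ┃            │    ┃             
           ┃4           G   R┃             
           ┃Cursor: (0,0)  Tr┃             
           ┃                 ┃             
           ┃                 ┗━━━━━━━━━━━━━
           ┃                               
           ┗━━━━━━━━━━━━━━━━━━━━━━━━━━━━━━━
                                           
                                           
                                           


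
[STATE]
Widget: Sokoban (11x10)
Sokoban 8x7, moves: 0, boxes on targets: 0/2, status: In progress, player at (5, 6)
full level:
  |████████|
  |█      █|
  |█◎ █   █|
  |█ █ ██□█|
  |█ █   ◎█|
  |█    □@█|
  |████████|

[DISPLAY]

████████   
█      █   
█◎ █   █   
█ █ ██□█   
█ █   ◎█   
█    □@█   
████████   
Moves: 0  0
           
           


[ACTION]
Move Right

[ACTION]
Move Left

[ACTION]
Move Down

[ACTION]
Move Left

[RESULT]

████████   
█      █   
█◎ █   █   
█ █ ██□█   
█ █   ◎█   
█  □@  █   
████████   
Moves: 2  0
           
           


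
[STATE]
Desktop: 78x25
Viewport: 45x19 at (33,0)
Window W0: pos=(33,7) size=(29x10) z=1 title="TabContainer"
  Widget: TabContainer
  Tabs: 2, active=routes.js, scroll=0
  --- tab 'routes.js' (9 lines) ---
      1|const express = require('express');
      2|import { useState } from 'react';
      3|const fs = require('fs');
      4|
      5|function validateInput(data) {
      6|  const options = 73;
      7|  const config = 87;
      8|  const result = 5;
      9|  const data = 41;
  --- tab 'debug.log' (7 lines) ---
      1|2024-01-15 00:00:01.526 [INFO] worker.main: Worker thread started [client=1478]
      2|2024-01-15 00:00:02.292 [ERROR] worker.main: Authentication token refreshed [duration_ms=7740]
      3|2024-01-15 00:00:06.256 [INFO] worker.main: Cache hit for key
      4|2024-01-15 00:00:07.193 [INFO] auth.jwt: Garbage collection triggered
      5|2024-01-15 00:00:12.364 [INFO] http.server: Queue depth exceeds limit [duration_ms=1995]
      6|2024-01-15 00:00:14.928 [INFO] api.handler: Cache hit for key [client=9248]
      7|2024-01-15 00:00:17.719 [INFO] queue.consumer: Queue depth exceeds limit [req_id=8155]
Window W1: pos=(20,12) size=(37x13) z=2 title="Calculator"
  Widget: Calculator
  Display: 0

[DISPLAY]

                                             
                                             
                                             
                                             
                                             
                                             
                                             
┏━━━━━━━━━━━━━━━━━━━━━━━━━━━┓                
┃ TabContainer              ┃                
┠───────────────────────────┨                
┃[routes.js]│ debug.log     ┃                
┃───────────────────────────┃                
━━━━━━━━━━━━━━━━━━━━━━━┓('ex┃                
                       ┃m 'r┃                
───────────────────────┨);  ┃                
                      0┃    ┃                
┬───┐                  ┃━━━━┛                
│ ÷ │                  ┃                     
┼───┤                  ┃                     


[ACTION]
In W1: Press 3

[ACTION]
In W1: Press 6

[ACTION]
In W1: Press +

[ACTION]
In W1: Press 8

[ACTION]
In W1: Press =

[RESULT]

                                             
                                             
                                             
                                             
                                             
                                             
                                             
┏━━━━━━━━━━━━━━━━━━━━━━━━━━━┓                
┃ TabContainer              ┃                
┠───────────────────────────┨                
┃[routes.js]│ debug.log     ┃                
┃───────────────────────────┃                
━━━━━━━━━━━━━━━━━━━━━━━┓('ex┃                
                       ┃m 'r┃                
───────────────────────┨);  ┃                
                     44┃    ┃                
┬───┐                  ┃━━━━┛                
│ ÷ │                  ┃                     
┼───┤                  ┃                     


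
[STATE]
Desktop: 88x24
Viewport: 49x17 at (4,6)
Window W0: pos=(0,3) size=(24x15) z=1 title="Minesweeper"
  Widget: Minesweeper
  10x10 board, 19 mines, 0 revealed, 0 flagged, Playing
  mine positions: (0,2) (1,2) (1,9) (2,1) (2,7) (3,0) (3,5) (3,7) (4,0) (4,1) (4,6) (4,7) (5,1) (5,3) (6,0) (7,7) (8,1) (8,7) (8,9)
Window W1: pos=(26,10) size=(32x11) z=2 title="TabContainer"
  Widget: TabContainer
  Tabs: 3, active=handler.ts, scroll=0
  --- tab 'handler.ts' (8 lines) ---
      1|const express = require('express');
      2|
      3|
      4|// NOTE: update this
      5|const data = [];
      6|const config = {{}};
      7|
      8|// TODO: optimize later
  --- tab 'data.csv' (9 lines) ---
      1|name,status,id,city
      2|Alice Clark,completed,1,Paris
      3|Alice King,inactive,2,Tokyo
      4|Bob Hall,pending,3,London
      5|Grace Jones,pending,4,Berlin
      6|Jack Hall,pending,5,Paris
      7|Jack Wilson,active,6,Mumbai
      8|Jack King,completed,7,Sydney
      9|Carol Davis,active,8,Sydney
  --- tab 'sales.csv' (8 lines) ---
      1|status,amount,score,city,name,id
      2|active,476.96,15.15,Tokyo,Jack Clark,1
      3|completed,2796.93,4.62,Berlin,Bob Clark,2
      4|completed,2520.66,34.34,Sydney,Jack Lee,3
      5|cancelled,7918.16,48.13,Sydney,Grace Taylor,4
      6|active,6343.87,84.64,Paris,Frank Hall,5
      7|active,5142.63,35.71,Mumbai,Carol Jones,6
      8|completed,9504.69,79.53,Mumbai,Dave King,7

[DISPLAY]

■■■■■■■            ┃                             
■■■■■■■            ┃                             
■■■■■■■            ┃                             
■■■■■■■            ┃                             
■■■■■■■            ┃  ┏━━━━━━━━━━━━━━━━━━━━━━━━━━
■■■■■■■            ┃  ┃ TabContainer             
■■■■■■■            ┃  ┠──────────────────────────
■■■■■■■            ┃  ┃[handler.ts]│ data.csv │ s
■■■■■■■            ┃  ┃──────────────────────────
■■■■■■■            ┃  ┃const express = require('e
                   ┃  ┃                          
━━━━━━━━━━━━━━━━━━━┛  ┃                          
                      ┃// NOTE: update this      
                      ┃const data = [];          
                      ┗━━━━━━━━━━━━━━━━━━━━━━━━━━
                                                 
                                                 


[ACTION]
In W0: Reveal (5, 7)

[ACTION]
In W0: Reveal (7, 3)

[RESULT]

■■■■■■■            ┃                             
■■■■■■■            ┃                             
■■■■■■■            ┃                             
■■■■■■■            ┃                             
■■■■■■■            ┃  ┏━━━━━━━━━━━━━━━━━━━━━━━━━━
■1122■■            ┃  ┃ TabContainer             
11 1■■■            ┃  ┠──────────────────────────
   2■■■            ┃  ┃[handler.ts]│ data.csv │ s
   2■■■            ┃  ┃──────────────────────────
   1■■■            ┃  ┃const express = require('e
                   ┃  ┃                          
━━━━━━━━━━━━━━━━━━━┛  ┃                          
                      ┃// NOTE: update this      
                      ┃const data = [];          
                      ┗━━━━━━━━━━━━━━━━━━━━━━━━━━
                                                 
                                                 


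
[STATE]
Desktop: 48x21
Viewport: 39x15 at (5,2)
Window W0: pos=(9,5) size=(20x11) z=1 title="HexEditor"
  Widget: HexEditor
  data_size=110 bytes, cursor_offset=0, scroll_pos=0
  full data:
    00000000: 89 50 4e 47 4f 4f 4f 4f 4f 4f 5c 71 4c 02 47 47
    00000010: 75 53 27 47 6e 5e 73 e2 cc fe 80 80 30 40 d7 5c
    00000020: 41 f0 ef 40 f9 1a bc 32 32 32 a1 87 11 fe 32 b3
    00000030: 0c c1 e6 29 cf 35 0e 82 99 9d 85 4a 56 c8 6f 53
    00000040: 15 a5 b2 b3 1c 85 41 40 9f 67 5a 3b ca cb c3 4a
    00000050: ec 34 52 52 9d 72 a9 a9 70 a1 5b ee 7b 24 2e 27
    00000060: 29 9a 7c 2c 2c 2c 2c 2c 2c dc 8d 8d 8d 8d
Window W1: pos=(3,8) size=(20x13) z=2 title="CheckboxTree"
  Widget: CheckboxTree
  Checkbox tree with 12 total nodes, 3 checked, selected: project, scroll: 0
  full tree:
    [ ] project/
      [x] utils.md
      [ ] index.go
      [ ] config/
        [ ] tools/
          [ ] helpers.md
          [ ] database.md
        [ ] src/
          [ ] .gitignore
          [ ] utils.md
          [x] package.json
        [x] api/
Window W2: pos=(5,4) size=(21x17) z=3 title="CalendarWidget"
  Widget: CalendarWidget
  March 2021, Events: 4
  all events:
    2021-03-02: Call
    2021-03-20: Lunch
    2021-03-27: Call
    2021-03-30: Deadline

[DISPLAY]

                                       
                                       
┏━━━━━━━━━━━━━━━━━━━┓                  
┃ CalendarWidget    ┃━━┓               
┠───────────────────┨  ┃               
┃     March 2021    ┃──┨               
┃Mo Tu We Th Fr Sa S┃4e┃               
┃ 1  2*  3  4  5  6 ┃27┃               
┃ 8  9 10 11 12 13 1┃ef┃               
┃15 16 17 18 19 20* ┃e6┃               
┃22 23 24 25 26 27* ┃b2┃               
┃29 30* 31          ┃52┃               
┃                   ┃7c┃               
┃                   ┃━━┛               
┃                   ┃                  


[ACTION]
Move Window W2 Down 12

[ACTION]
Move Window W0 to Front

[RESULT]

                                       
                                       
┏━━━━━━━━━━━━━━━━━━━┓                  
┃ Ca┏━━━━━━━━━━━━━━━━━━┓               
┠───┃ HexEditor        ┃               
┃   ┠──────────────────┨               
┃Mo ┃00000000  89 50 4e┃               
┃ 1 ┃00000010  75 53 27┃               
┃ 8 ┃00000020  41 f0 ef┃               
┃15 ┃00000030  0c c1 e6┃               
┃22 ┃00000040  15 a5 b2┃               
┃29 ┃00000050  ec 34 52┃               
┃   ┃00000060  29 9a 7c┃               
┃   ┗━━━━━━━━━━━━━━━━━━┛               
┃                   ┃                  


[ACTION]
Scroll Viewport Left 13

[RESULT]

                                       
                                       
     ┏━━━━━━━━━━━━━━━━━━━┓             
     ┃ Ca┏━━━━━━━━━━━━━━━━━━┓          
     ┠───┃ HexEditor        ┃          
     ┃   ┠──────────────────┨          
   ┏━┃Mo ┃00000000  89 50 4e┃          
   ┃ ┃ 1 ┃00000010  75 53 27┃          
   ┠─┃ 8 ┃00000020  41 f0 ef┃          
   ┃>┃15 ┃00000030  0c c1 e6┃          
   ┃ ┃22 ┃00000040  15 a5 b2┃          
   ┃ ┃29 ┃00000050  ec 34 52┃          
   ┃ ┃   ┃00000060  29 9a 7c┃          
   ┃ ┃   ┗━━━━━━━━━━━━━━━━━━┛          
   ┃ ┃                   ┃             


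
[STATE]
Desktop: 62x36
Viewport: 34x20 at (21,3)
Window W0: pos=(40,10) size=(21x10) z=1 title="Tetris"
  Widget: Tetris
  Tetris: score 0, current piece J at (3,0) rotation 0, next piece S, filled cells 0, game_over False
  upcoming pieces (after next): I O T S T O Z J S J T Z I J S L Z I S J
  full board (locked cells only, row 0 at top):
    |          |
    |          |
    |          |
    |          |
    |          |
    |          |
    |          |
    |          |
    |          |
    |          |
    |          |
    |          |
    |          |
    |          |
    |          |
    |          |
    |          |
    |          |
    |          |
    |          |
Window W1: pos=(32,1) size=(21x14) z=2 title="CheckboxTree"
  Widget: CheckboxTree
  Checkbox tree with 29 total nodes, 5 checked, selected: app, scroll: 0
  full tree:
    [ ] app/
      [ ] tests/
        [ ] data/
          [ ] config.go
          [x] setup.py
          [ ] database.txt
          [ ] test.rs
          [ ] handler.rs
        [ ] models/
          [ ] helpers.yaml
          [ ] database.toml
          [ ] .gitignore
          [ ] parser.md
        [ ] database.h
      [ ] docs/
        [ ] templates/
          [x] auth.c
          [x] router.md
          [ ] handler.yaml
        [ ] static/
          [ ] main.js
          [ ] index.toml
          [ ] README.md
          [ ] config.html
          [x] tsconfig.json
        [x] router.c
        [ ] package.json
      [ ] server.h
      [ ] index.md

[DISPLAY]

           ┠───────────────────┨  
           ┃>[-] app/          ┃  
           ┃   [-] tests/      ┃  
           ┃     [-] data/     ┃  
           ┃       [ ] config.g┃  
           ┃       [x] setup.py┃  
           ┃       [ ] database┃  
           ┃       [ ] test.rs ┃━━
           ┃       [ ] handler.┃  
           ┃     [ ] models/   ┃──
           ┃       [ ] helpers.┃ex
           ┗━━━━━━━━━━━━━━━━━━━┛░░
                   ┃          │░░ 
                   ┃          │   
                   ┃          │   
                   ┃          │   
                   ┗━━━━━━━━━━━━━━
                                  
                                  
                                  


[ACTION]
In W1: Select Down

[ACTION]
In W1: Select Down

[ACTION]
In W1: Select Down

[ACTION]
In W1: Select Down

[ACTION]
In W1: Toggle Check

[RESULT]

           ┠───────────────────┨  
           ┃ [-] app/          ┃  
           ┃   [ ] tests/      ┃  
           ┃     [ ] data/     ┃  
           ┃       [ ] config.g┃  
           ┃>      [ ] setup.py┃  
           ┃       [ ] database┃  
           ┃       [ ] test.rs ┃━━
           ┃       [ ] handler.┃  
           ┃     [ ] models/   ┃──
           ┃       [ ] helpers.┃ex
           ┗━━━━━━━━━━━━━━━━━━━┛░░
                   ┃          │░░ 
                   ┃          │   
                   ┃          │   
                   ┃          │   
                   ┗━━━━━━━━━━━━━━
                                  
                                  
                                  


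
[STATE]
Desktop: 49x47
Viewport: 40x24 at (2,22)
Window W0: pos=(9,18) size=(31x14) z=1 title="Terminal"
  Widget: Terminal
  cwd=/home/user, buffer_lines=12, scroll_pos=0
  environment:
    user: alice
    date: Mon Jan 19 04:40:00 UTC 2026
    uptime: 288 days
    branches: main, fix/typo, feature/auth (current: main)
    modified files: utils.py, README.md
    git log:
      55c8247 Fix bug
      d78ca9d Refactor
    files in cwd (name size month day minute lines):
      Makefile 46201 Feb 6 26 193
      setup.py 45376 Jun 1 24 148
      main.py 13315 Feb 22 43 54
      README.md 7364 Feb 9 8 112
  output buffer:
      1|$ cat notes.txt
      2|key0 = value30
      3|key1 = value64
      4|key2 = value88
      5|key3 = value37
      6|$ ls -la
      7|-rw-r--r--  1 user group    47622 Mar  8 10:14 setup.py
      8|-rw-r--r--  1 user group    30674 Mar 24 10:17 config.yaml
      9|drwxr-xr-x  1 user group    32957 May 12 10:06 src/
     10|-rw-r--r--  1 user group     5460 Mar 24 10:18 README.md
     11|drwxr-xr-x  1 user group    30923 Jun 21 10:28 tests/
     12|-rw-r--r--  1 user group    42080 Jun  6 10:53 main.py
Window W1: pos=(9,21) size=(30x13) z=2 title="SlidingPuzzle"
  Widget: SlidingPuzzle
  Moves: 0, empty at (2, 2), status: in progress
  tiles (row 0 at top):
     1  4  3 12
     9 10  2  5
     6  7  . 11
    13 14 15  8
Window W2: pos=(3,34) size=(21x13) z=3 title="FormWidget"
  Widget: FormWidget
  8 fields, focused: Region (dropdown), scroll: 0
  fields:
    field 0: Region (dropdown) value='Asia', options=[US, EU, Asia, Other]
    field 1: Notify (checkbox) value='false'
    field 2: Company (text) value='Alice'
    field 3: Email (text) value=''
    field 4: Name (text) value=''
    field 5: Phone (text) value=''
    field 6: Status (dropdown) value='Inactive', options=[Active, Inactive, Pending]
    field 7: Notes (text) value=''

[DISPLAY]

       ┃ SlidingPuzzle              ┃┃  
       ┠────────────────────────────┨┃  
       ┃┌────┬────┬────┬────┐       ┃┃  
       ┃│  1 │  4 │  3 │ 12 │       ┃┃  
       ┃├────┼────┼────┼────┤       ┃┃  
       ┃│  9 │ 10 │  2 │  5 │       ┃┃  
       ┃├────┼────┼────┼────┤       ┃┃  
       ┃│  6 │  7 │    │ 11 │       ┃┃  
       ┃├────┼────┼────┼────┤       ┃┃  
       ┃│ 13 │ 14 │ 15 │  8 │       ┃┛  
       ┃└────┴────┴────┴────┘       ┃   
       ┗━━━━━━━━━━━━━━━━━━━━━━━━━━━━┛   
 ┏━━━━━━━━━━━━━━━━━━━┓                  
 ┃ FormWidget        ┃                  
 ┠───────────────────┨                  
 ┃> Region:     [As▼]┃                  
 ┃  Notify:     [ ]  ┃                  
 ┃  Company:    [Ali]┃                  
 ┃  Email:      [   ]┃                  
 ┃  Name:       [   ]┃                  
 ┃  Phone:      [   ]┃                  
 ┃  Status:     [In▼]┃                  
 ┃  Notes:      [   ]┃                  
 ┃                   ┃                  


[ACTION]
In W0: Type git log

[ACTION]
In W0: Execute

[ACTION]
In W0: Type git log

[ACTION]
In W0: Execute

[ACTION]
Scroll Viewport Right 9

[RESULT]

┃ SlidingPuzzle              ┃┃         
┠────────────────────────────┨┃         
┃┌────┬────┬────┬────┐       ┃┃         
┃│  1 │  4 │  3 │ 12 │       ┃┃         
┃├────┼────┼────┼────┤       ┃┃         
┃│  9 │ 10 │  2 │  5 │       ┃┃         
┃├────┼────┼────┼────┤       ┃┃         
┃│  6 │  7 │    │ 11 │       ┃┃         
┃├────┼────┼────┼────┤       ┃┃         
┃│ 13 │ 14 │ 15 │  8 │       ┃┛         
┃└────┴────┴────┴────┘       ┃          
┗━━━━━━━━━━━━━━━━━━━━━━━━━━━━┛          
━━━━━━━━━━━━━━┓                         
Widget        ┃                         
──────────────┨                         
ion:     [As▼]┃                         
ify:     [ ]  ┃                         
pany:    [Ali]┃                         
il:      [   ]┃                         
e:       [   ]┃                         
ne:      [   ]┃                         
tus:     [In▼]┃                         
es:      [   ]┃                         
              ┃                         


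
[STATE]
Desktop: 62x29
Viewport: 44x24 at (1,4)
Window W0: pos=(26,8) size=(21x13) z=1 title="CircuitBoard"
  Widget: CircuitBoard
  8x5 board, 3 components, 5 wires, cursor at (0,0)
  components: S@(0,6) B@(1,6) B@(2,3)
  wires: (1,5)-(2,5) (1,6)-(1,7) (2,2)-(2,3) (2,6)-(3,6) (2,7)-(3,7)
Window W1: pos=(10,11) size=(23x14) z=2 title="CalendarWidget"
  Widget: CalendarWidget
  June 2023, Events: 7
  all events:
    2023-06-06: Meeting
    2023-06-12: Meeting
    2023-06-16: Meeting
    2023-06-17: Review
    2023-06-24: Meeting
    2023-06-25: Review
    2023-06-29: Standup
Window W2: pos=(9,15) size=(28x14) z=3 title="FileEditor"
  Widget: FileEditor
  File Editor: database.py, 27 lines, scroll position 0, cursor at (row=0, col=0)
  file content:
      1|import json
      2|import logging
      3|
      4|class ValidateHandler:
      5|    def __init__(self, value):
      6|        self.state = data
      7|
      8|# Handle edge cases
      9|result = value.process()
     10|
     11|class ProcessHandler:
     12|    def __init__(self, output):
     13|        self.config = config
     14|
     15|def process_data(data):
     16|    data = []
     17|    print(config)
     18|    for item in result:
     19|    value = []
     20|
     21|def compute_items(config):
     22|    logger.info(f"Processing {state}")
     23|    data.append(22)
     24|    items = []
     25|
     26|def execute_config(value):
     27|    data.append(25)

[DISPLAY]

                                            
                                            
                                            
                                            
                         ┏━━━━━━━━━━━━━━━━━━
                         ┃ CircuitBoard     
                         ┠──────────────────
         ┏━━━━━━━━━━━━━━━━━━━━━┓ 2 3 4 5 6 7
         ┃ CalendarWidget      ┃            
         ┠─────────────────────┨            
         ┃      June 2023      ┃            
        ┏━━━━━━━━━━━━━━━━━━━━━━━━━━┓        
        ┃ FileEditor               ┃  · ─ B 
        ┠──────────────────────────┨        
        ┃█mport json              ▲┃        
        ┃import logging           █┃        
        ┃                         ░┃━━━━━━━━
        ┃class ValidateHandler:   ░┃        
        ┃    def __init__(self, va░┃        
        ┃        self.state = data░┃        
        ┃                         ░┃        
        ┃# Handle edge cases      ░┃        
        ┃result = value.process() ░┃        
        ┃                         ▼┃        


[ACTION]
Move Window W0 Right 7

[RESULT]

                                            
                                            
                                            
                                            
                                ┏━━━━━━━━━━━
                                ┃ CircuitBoa
                                ┠───────────
         ┏━━━━━━━━━━━━━━━━━━━━━┓┃   0 1 2 3 
         ┃ CalendarWidget      ┃┃0  [.]     
         ┠─────────────────────┨┃           
         ┃      June 2023      ┃┃1          
        ┏━━━━━━━━━━━━━━━━━━━━━━━━━━┓        
        ┃ FileEditor               ┃        
        ┠──────────────────────────┨        
        ┃█mport json              ▲┃        
        ┃import logging           █┃        
        ┃                         ░┃━━━━━━━━
        ┃class ValidateHandler:   ░┃        
        ┃    def __init__(self, va░┃        
        ┃        self.state = data░┃        
        ┃                         ░┃        
        ┃# Handle edge cases      ░┃        
        ┃result = value.process() ░┃        
        ┃                         ▼┃        


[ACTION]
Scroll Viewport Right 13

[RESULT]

                                            
                                            
                                            
                                            
                   ┏━━━━━━━━━━━━━━━━━━━┓    
                   ┃ CircuitBoard      ┃    
                   ┠───────────────────┨    
━━━━━━━━━━━━━━━━━━┓┃   0 1 2 3 4 5 6 7 ┃    
lendarWidget      ┃┃0  [.]             ┃    
──────────────────┨┃                   ┃    
   June 2023      ┃┃1                  ┃    
━━━━━━━━━━━━━━━━━━━━━━┓                ┃    
eEditor               ┃         · ─ B  ┃    
──────────────────────┨                ┃    
rt json              ▲┃                ┃    
rt logging           █┃                ┃    
                     ░┃━━━━━━━━━━━━━━━━┛    
s ValidateHandler:   ░┃                     
def __init__(self, va░┃                     
    self.state = data░┃                     
                     ░┃                     
ndle edge cases      ░┃                     
lt = value.process() ░┃                     
                     ▼┃                     


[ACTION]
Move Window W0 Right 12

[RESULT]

                                            
                                            
                                            
                                            
                           ┏━━━━━━━━━━━━━━━━
                           ┃ CircuitBoard   
                           ┠────────────────
━━━━━━━━━━━━━━━━━━┓        ┃   0 1 2 3 4 5 6
lendarWidget      ┃        ┃0  [.]          
──────────────────┨        ┃                
   June 2023      ┃        ┃1               
━━━━━━━━━━━━━━━━━━━━━━┓    ┃                
eEditor               ┃    ┃2           · ─ 
──────────────────────┨    ┃                
rt json              ▲┃    ┃3               
rt logging           █┃    ┃                
                     ░┃    ┗━━━━━━━━━━━━━━━━
s ValidateHandler:   ░┃                     
def __init__(self, va░┃                     
    self.state = data░┃                     
                     ░┃                     
ndle edge cases      ░┃                     
lt = value.process() ░┃                     
                     ▼┃                     
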